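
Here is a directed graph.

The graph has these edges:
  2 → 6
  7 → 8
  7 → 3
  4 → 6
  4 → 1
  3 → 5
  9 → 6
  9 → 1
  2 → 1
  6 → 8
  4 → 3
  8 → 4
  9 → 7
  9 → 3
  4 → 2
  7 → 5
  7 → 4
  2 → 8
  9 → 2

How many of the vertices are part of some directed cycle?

4

A vertex is on a directed cycle iff it belongs to a strongly connected component of size ≥ 2 (or has a self-loop).
The vertices on cycles are {2, 4, 6, 8} — 4 in total.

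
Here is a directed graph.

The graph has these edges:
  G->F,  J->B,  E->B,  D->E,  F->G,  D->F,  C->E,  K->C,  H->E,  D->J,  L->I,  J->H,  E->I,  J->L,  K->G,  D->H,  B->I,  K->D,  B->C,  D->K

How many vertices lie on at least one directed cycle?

A vertex is on a directed cycle iff it belongs to a strongly connected component of size ≥ 2 (or has a self-loop).
The vertices on cycles are {B, C, D, E, F, G, K} — 7 in total.

7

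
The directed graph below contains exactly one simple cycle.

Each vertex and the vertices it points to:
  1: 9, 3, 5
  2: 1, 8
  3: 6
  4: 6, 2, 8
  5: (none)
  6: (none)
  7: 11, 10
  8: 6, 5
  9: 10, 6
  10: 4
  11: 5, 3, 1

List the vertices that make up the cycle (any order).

1, 2, 4, 9, 10

DFS with gray/black marking from 10:
10 gray
  4 gray
    6 gray
    6 black
    2 gray
      1 gray
        9 gray
          9→10: 10 is gray → back edge
Back edge closes the cycle 10 → 4 → 2 → 1 → 9 → 10; its vertices are {1, 2, 4, 9, 10}.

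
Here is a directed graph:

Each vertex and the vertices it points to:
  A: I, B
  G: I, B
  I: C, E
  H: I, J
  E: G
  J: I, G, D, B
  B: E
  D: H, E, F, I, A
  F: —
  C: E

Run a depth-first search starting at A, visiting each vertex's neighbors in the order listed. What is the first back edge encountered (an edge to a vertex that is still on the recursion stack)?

DFS from A (visiting each vertex's neighbors in the order listed); mark gray on enter, black on exit:
A gray
  I gray
    C gray
      E gray
        G gray
          G→I: I is gray → back edge
First back edge: G → I.

G->I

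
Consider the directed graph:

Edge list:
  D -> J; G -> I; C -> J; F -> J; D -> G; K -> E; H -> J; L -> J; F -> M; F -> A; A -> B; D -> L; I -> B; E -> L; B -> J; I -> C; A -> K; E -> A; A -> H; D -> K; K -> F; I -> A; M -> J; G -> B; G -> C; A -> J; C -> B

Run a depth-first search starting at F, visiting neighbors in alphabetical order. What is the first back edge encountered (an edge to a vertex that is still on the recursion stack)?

E→A

DFS from F (visiting neighbors in alphabetical order); mark gray on enter, black on exit:
F gray
  A gray
    B gray
      J gray
      J black
    B black
    H gray
      H→J: J black — skip
    H black
    A→J: J black — skip
    K gray
      E gray
        E→A: A is gray → back edge
First back edge: E → A.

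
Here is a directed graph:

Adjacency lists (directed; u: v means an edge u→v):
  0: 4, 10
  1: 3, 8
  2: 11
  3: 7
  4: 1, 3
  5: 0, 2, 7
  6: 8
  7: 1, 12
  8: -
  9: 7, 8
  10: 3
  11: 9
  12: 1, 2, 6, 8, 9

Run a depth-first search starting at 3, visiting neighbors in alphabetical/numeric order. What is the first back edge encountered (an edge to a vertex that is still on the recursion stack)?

DFS from 3 (visiting neighbors in alphabetical/numeric order); mark gray on enter, black on exit:
3 gray
  7 gray
    1 gray
      1→3: 3 is gray → back edge
First back edge: 1 → 3.

1->3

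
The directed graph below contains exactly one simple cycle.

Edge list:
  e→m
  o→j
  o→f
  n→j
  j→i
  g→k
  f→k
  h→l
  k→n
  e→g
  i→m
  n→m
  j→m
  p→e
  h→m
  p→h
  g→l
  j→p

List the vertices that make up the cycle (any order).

e, g, j, k, n, p

DFS with gray/black marking from j:
j gray
  p gray
    h gray
      m gray
      m black
      l gray
      l black
    h black
    e gray
      g gray
        g→l: l black — skip
        k gray
          n gray
            n→j: j is gray → back edge
Back edge closes the cycle j → p → e → g → k → n → j; its vertices are {e, g, j, k, n, p}.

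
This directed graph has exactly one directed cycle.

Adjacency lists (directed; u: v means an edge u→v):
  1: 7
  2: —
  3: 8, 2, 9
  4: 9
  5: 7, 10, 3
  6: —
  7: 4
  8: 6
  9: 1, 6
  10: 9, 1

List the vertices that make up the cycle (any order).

1, 4, 7, 9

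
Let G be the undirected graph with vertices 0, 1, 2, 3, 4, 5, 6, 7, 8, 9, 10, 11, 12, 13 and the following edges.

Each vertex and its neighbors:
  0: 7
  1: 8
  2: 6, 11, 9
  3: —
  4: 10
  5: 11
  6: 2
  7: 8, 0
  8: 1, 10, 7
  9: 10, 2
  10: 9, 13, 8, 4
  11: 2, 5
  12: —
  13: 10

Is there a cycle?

DFS, tracking each vertex's parent; an edge to a visited non-parent vertex closes a cycle.
Start from 3:
visit 3 (parent –)
visit 0 (parent –)
  visit 7 (parent 0)
    visit 8 (parent 7)
      visit 1 (parent 8)
        1–8: parent, skip
      visit 10 (parent 8)
        visit 9 (parent 10)
          9–10: parent, skip
          visit 2 (parent 9)
            visit 6 (parent 2)
              6–2: parent, skip
            visit 11 (parent 2)
              11–2: parent, skip
              visit 5 (parent 11)
                5–11: parent, skip
            2–9: parent, skip
        visit 13 (parent 10)
          13–10: parent, skip
        10–8: parent, skip
        visit 4 (parent 10)
          4–10: parent, skip
      8–7: parent, skip
    7–0: parent, skip
visit 12 (parent –)
No non-parent visited neighbor found — the graph is a forest.

No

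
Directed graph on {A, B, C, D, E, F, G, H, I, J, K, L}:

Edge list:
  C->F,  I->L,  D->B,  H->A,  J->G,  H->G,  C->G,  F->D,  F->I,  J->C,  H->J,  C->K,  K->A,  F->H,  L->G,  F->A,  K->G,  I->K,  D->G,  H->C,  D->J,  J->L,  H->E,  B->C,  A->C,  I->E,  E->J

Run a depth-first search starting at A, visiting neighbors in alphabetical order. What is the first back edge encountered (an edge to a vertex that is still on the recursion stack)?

DFS from A (visiting neighbors in alphabetical order); mark gray on enter, black on exit:
A gray
  C gray
    F gray
      F→A: A is gray → back edge
First back edge: F → A.

F->A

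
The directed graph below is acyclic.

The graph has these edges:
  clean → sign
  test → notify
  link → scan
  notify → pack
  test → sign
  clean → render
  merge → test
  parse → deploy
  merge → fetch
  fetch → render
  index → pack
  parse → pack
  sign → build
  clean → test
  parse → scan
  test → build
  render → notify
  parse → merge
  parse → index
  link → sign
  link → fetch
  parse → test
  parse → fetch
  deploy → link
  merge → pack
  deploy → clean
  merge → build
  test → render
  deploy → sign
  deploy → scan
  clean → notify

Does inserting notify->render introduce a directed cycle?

Yes

Adding notify→render creates a cycle iff render can already reach notify.
Path from render: render → notify.
So render → … → notify → render is a cycle.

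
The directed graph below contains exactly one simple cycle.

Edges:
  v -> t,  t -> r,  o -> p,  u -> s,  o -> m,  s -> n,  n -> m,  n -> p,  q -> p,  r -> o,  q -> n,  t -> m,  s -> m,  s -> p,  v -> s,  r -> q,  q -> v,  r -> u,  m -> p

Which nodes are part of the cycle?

DFS with gray/black marking from r:
r gray
  q gray
    v gray
      t gray
        t→r: r is gray → back edge
Back edge closes the cycle r → q → v → t → r; its vertices are {q, r, t, v}.

q, r, t, v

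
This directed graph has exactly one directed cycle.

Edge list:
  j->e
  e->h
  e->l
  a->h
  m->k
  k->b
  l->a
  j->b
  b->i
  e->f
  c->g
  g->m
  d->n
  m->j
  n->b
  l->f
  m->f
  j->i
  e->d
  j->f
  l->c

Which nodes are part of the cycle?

c, e, g, j, l, m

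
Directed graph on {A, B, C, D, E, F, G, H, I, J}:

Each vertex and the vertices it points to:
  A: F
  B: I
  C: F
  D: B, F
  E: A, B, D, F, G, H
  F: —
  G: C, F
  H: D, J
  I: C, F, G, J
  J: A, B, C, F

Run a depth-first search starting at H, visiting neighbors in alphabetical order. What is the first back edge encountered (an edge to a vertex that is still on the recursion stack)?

J->B

DFS from H (visiting neighbors in alphabetical order); mark gray on enter, black on exit:
H gray
  D gray
    B gray
      I gray
        C gray
          F gray
          F black
        C black
        I→F: F black — skip
        G gray
          G→C: C black — skip
          G→F: F black — skip
        G black
        J gray
          A gray
            A→F: F black — skip
          A black
          J→B: B is gray → back edge
First back edge: J → B.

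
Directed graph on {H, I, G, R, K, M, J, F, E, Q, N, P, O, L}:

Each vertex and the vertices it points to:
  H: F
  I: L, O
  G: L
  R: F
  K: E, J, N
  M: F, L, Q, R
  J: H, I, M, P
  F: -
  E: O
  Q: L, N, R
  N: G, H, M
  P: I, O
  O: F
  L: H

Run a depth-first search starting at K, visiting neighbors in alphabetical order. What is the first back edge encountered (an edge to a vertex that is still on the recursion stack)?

DFS from K (visiting neighbors in alphabetical order); mark gray on enter, black on exit:
K gray
  E gray
    O gray
      F gray
      F black
    O black
  E black
  J gray
    H gray
      H→F: F black — skip
    H black
    I gray
      L gray
        L→H: H black — skip
      L black
      I→O: O black — skip
    I black
    M gray
      M→F: F black — skip
      M→L: L black — skip
      Q gray
        Q→L: L black — skip
        N gray
          G gray
            G→L: L black — skip
          G black
          N→H: H black — skip
          N→M: M is gray → back edge
First back edge: N → M.

N->M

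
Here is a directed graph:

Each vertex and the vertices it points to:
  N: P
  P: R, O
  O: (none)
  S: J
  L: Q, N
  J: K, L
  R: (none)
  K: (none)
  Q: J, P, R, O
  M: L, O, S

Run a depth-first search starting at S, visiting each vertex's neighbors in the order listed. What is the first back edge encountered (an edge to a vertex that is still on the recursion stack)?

Q→J

DFS from S (visiting each vertex's neighbors in the order listed); mark gray on enter, black on exit:
S gray
  J gray
    K gray
    K black
    L gray
      Q gray
        Q→J: J is gray → back edge
First back edge: Q → J.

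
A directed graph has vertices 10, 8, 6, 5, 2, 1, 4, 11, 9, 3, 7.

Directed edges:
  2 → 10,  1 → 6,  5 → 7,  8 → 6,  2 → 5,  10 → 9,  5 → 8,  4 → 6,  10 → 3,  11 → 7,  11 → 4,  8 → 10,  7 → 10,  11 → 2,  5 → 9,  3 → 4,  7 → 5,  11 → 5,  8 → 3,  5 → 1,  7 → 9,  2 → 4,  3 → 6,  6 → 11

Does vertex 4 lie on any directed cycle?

Yes

4 is on a cycle iff 4 can reach itself via ≥1 edge.
4 → 6 → 11 → 4 — yes.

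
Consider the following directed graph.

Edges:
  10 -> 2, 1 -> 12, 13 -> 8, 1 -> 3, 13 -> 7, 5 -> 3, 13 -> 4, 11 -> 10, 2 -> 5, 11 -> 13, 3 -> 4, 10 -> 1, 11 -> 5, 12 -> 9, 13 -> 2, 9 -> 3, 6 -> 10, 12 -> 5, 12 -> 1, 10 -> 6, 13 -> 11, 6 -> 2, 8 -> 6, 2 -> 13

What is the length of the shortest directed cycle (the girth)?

2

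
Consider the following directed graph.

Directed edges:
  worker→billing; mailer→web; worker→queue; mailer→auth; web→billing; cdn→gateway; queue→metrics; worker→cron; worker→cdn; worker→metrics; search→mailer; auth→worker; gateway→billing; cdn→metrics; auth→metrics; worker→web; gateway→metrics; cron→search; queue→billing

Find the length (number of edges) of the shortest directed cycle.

For each vertex v, BFS finds the shortest path from v back to v.
The shortest such closed walk is worker → cron → search → mailer → auth → worker, length 5.

5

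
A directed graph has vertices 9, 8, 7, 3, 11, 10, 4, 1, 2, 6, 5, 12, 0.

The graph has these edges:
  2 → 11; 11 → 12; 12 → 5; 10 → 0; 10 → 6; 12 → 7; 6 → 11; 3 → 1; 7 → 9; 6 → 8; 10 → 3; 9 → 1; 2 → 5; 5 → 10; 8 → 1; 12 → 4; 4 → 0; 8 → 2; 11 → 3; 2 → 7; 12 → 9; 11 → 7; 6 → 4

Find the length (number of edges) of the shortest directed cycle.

5

For each vertex v, BFS finds the shortest path from v back to v.
The shortest such closed walk is 2 → 5 → 10 → 6 → 8 → 2, length 5.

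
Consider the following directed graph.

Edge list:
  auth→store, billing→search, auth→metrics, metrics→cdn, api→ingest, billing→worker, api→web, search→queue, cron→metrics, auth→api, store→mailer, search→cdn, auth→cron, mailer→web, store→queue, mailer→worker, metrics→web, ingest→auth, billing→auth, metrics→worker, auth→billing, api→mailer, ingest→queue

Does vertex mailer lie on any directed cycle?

No

mailer lies on a cycle iff there is a path from mailer back to itself.
Exploring from mailer, it never reaches itself; equivalently, its strongly connected component is a singleton.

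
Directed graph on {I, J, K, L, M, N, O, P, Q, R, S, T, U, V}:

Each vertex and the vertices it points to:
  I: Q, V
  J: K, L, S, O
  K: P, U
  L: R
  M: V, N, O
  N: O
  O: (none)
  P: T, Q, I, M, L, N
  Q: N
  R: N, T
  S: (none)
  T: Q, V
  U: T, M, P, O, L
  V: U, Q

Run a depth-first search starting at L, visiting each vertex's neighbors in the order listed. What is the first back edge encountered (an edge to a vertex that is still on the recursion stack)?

DFS from L (visiting each vertex's neighbors in the order listed); mark gray on enter, black on exit:
L gray
  R gray
    N gray
      O gray
      O black
    N black
    T gray
      Q gray
        Q→N: N black — skip
      Q black
      V gray
        U gray
          U→T: T is gray → back edge
First back edge: U → T.

U->T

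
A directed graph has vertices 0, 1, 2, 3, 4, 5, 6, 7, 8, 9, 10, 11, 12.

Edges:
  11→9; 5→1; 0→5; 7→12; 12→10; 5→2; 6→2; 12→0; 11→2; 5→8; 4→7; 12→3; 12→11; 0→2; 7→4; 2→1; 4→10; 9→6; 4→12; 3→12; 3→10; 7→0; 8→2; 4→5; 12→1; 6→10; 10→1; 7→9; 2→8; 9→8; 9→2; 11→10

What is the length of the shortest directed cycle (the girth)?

2

For each vertex v, BFS finds the shortest path from v back to v.
The shortest such closed walk is 4 → 7 → 4, length 2.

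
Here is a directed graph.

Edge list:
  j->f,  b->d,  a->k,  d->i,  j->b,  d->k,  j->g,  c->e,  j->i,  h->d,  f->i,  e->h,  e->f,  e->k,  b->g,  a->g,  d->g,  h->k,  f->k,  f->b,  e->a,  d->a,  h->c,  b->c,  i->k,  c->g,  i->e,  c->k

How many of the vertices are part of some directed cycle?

A vertex is on a directed cycle iff it belongs to a strongly connected component of size ≥ 2 (or has a self-loop).
The vertices on cycles are {b, c, d, e, f, h, i} — 7 in total.

7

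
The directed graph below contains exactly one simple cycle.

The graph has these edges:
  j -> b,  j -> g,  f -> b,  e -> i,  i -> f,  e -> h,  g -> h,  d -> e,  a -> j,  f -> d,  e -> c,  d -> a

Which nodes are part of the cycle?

d, e, f, i

DFS with gray/black marking from d:
d gray
  a gray
    j gray
      g gray
        h gray
        h black
      g black
      b gray
      b black
    j black
  a black
  e gray
    c gray
    c black
    i gray
      f gray
        f→b: b black — skip
        f→d: d is gray → back edge
Back edge closes the cycle d → e → i → f → d; its vertices are {d, e, f, i}.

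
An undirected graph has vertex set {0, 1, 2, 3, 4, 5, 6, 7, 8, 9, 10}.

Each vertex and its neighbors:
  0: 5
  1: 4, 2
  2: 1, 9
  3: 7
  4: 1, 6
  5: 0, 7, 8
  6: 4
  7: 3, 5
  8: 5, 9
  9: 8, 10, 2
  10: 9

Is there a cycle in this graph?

DFS, tracking each vertex's parent; an edge to a visited non-parent vertex closes a cycle.
Start from 2:
visit 2 (parent –)
  visit 1 (parent 2)
    visit 4 (parent 1)
      4–1: parent, skip
      visit 6 (parent 4)
        6–4: parent, skip
    1–2: parent, skip
  visit 9 (parent 2)
    visit 8 (parent 9)
      visit 5 (parent 8)
        visit 0 (parent 5)
          0–5: parent, skip
        visit 7 (parent 5)
          visit 3 (parent 7)
            3–7: parent, skip
          7–5: parent, skip
        5–8: parent, skip
      8–9: parent, skip
    visit 10 (parent 9)
      10–9: parent, skip
    9–2: parent, skip
No non-parent visited neighbor found — the graph is a forest.

No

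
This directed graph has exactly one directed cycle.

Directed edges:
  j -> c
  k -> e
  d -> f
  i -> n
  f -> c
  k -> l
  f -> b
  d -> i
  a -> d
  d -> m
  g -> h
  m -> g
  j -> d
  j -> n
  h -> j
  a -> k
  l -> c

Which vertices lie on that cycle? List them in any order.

DFS with gray/black marking from d:
d gray
  f gray
    b gray
    b black
    c gray
    c black
  f black
  i gray
    n gray
    n black
  i black
  m gray
    g gray
      h gray
        j gray
          j→d: d is gray → back edge
Back edge closes the cycle d → m → g → h → j → d; its vertices are {d, g, h, j, m}.

d, g, h, j, m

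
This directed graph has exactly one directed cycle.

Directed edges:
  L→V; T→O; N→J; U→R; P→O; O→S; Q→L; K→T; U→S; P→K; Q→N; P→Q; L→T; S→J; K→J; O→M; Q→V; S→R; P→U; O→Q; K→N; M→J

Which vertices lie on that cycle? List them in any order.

L, O, Q, T

DFS with gray/black marking from O:
O gray
  S gray
    J gray
    J black
    R gray
    R black
  S black
  Q gray
    V gray
    V black
    L gray
      T gray
        T→O: O is gray → back edge
Back edge closes the cycle O → Q → L → T → O; its vertices are {L, O, Q, T}.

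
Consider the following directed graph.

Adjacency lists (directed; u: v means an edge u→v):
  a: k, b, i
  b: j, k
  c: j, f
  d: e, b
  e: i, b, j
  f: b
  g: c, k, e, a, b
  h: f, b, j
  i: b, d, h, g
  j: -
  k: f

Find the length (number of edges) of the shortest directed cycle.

For each vertex v, BFS finds the shortest path from v back to v.
The shortest such closed walk is g → e → i → g, length 3.

3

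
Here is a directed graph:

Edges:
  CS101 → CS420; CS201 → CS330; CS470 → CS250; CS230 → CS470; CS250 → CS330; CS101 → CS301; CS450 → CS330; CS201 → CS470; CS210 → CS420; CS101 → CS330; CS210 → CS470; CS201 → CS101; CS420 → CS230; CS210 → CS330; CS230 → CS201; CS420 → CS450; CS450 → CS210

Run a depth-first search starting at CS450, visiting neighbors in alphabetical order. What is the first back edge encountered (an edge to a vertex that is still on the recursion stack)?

CS101→CS420

DFS from CS450 (visiting neighbors in alphabetical order); mark gray on enter, black on exit:
CS450 gray
  CS210 gray
    CS330 gray
    CS330 black
    CS420 gray
      CS230 gray
        CS201 gray
          CS101 gray
            CS301 gray
            CS301 black
            CS101→CS330: CS330 black — skip
            CS101→CS420: CS420 is gray → back edge
First back edge: CS101 → CS420.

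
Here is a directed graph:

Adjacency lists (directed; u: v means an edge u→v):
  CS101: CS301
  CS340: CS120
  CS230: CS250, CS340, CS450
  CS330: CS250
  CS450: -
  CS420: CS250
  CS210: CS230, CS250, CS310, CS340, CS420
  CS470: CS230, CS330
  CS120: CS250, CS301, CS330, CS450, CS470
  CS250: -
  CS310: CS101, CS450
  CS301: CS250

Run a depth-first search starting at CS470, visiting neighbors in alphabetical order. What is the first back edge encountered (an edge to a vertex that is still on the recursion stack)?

CS120->CS470

DFS from CS470 (visiting neighbors in alphabetical order); mark gray on enter, black on exit:
CS470 gray
  CS230 gray
    CS250 gray
    CS250 black
    CS340 gray
      CS120 gray
        CS120→CS250: CS250 black — skip
        CS301 gray
          CS301→CS250: CS250 black — skip
        CS301 black
        CS330 gray
          CS330→CS250: CS250 black — skip
        CS330 black
        CS450 gray
        CS450 black
        CS120→CS470: CS470 is gray → back edge
First back edge: CS120 → CS470.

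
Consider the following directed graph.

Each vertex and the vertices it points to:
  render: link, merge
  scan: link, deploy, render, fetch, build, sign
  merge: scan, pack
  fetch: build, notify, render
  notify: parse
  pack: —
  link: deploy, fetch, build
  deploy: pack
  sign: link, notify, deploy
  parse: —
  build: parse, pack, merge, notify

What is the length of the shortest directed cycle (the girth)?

For each vertex v, BFS finds the shortest path from v back to v.
The shortest such closed walk is merge → scan → render → merge, length 3.

3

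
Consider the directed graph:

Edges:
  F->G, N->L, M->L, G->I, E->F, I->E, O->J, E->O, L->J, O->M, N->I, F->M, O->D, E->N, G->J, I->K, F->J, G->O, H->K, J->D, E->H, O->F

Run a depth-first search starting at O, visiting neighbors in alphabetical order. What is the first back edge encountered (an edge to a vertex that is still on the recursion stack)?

DFS from O (visiting neighbors in alphabetical order); mark gray on enter, black on exit:
O gray
  D gray
  D black
  F gray
    G gray
      I gray
        E gray
          E→F: F is gray → back edge
First back edge: E → F.

E->F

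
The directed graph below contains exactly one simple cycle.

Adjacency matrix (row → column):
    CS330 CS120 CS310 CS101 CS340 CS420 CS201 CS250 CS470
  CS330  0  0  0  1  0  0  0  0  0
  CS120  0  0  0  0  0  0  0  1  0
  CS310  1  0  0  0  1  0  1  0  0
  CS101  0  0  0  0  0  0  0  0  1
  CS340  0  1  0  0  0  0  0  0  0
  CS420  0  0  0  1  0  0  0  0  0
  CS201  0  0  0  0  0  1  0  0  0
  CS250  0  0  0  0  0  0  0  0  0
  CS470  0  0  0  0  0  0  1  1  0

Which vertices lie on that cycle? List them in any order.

CS101, CS201, CS420, CS470

DFS with gray/black marking from CS201:
CS201 gray
  CS420 gray
    CS101 gray
      CS470 gray
        CS470→CS201: CS201 is gray → back edge
Back edge closes the cycle CS201 → CS420 → CS101 → CS470 → CS201; its vertices are {CS101, CS201, CS420, CS470}.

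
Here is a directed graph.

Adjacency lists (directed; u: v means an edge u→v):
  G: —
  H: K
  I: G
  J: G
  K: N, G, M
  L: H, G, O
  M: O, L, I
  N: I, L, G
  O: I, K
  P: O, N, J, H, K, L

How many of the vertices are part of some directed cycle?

6

A vertex is on a directed cycle iff it belongs to a strongly connected component of size ≥ 2 (or has a self-loop).
The vertices on cycles are {H, K, L, M, N, O} — 6 in total.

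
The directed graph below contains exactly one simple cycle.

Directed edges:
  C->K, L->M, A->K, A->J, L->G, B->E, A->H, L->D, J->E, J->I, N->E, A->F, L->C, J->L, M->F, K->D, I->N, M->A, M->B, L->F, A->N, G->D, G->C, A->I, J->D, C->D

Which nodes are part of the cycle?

A, J, L, M

DFS with gray/black marking from L:
L gray
  D gray
  D black
  C gray
    C→D: D black — skip
    K gray
      K→D: D black — skip
    K black
  C black
  G gray
    G→C: C black — skip
    G→D: D black — skip
  G black
  F gray
  F black
  M gray
    B gray
      E gray
      E black
    B black
    M→F: F black — skip
    A gray
      H gray
      H black
      A→F: F black — skip
      J gray
        I gray
          N gray
            N→E: E black — skip
          N black
        I black
        J→D: D black — skip
        J→E: E black — skip
        J→L: L is gray → back edge
Back edge closes the cycle L → M → A → J → L; its vertices are {A, J, L, M}.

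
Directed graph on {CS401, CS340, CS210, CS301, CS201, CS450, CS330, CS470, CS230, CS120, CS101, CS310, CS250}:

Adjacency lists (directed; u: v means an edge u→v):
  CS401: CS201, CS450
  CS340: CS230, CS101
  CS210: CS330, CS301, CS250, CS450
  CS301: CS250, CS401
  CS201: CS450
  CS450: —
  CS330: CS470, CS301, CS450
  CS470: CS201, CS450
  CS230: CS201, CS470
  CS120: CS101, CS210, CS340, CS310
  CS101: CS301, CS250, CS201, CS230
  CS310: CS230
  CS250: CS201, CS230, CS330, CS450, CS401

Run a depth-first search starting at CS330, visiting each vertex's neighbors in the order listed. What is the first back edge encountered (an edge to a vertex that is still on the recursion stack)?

DFS from CS330 (visiting each vertex's neighbors in the order listed); mark gray on enter, black on exit:
CS330 gray
  CS470 gray
    CS201 gray
      CS450 gray
      CS450 black
    CS201 black
    CS470→CS450: CS450 black — skip
  CS470 black
  CS301 gray
    CS250 gray
      CS250→CS201: CS201 black — skip
      CS230 gray
        CS230→CS201: CS201 black — skip
        CS230→CS470: CS470 black — skip
      CS230 black
      CS250→CS330: CS330 is gray → back edge
First back edge: CS250 → CS330.

CS250→CS330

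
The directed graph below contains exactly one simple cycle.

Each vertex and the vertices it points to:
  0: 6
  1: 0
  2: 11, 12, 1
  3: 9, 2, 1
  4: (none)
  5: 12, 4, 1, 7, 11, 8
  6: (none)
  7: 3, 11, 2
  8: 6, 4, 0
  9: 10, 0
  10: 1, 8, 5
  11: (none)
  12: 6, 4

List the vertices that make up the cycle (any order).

3, 5, 7, 9, 10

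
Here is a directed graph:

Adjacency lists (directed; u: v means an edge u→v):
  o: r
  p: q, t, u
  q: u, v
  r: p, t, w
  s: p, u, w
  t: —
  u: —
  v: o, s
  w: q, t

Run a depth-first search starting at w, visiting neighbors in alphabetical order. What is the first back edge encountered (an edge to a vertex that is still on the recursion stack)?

p→q

DFS from w (visiting neighbors in alphabetical order); mark gray on enter, black on exit:
w gray
  q gray
    u gray
    u black
    v gray
      o gray
        r gray
          p gray
            p→q: q is gray → back edge
First back edge: p → q.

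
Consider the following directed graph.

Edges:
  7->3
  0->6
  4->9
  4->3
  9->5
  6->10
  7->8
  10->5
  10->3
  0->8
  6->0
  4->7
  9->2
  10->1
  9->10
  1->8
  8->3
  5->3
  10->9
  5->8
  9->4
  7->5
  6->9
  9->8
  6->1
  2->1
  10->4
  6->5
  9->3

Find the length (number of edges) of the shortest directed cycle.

For each vertex v, BFS finds the shortest path from v back to v.
The shortest such closed walk is 6 → 0 → 6, length 2.

2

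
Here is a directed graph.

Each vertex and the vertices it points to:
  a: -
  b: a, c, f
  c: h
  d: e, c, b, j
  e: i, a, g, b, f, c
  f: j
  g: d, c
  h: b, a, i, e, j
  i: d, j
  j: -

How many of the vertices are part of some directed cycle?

A vertex is on a directed cycle iff it belongs to a strongly connected component of size ≥ 2 (or has a self-loop).
The vertices on cycles are {b, c, d, e, g, h, i} — 7 in total.

7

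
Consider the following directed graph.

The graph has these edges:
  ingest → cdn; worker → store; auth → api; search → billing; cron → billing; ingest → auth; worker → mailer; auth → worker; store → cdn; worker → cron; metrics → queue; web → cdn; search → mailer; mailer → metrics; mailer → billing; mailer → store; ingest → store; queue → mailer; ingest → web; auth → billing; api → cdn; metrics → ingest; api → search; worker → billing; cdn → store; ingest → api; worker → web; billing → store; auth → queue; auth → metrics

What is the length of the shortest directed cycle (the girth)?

2

For each vertex v, BFS finds the shortest path from v back to v.
The shortest such closed walk is cdn → store → cdn, length 2.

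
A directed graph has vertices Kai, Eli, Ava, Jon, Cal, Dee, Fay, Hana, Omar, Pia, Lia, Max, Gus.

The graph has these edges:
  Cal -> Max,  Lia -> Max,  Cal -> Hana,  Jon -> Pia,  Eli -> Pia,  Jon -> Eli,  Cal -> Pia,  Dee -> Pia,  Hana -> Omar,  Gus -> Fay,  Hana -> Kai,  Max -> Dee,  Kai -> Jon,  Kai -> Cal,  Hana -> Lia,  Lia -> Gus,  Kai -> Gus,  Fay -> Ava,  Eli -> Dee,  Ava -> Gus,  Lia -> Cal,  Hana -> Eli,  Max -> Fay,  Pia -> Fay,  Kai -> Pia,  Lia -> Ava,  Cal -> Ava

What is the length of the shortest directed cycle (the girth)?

3

For each vertex v, BFS finds the shortest path from v back to v.
The shortest such closed walk is Lia → Cal → Hana → Lia, length 3.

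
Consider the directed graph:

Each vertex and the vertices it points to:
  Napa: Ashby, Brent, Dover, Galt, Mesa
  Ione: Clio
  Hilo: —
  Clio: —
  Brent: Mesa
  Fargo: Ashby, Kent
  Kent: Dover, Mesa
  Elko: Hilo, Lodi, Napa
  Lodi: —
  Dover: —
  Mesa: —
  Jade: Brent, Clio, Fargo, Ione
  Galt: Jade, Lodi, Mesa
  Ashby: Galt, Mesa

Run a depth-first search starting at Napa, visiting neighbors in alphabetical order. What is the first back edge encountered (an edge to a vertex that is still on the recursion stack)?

Fargo->Ashby

DFS from Napa (visiting neighbors in alphabetical order); mark gray on enter, black on exit:
Napa gray
  Ashby gray
    Galt gray
      Jade gray
        Brent gray
          Mesa gray
          Mesa black
        Brent black
        Clio gray
        Clio black
        Fargo gray
          Fargo→Ashby: Ashby is gray → back edge
First back edge: Fargo → Ashby.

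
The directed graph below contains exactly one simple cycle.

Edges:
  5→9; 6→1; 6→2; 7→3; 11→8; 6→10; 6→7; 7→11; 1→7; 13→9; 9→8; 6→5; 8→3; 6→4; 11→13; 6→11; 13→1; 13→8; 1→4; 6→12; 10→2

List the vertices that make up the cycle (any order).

DFS with gray/black marking from 1:
1 gray
  4 gray
  4 black
  7 gray
    11 gray
      8 gray
        3 gray
        3 black
      8 black
      13 gray
        13→1: 1 is gray → back edge
Back edge closes the cycle 1 → 7 → 11 → 13 → 1; its vertices are {1, 7, 11, 13}.

1, 7, 11, 13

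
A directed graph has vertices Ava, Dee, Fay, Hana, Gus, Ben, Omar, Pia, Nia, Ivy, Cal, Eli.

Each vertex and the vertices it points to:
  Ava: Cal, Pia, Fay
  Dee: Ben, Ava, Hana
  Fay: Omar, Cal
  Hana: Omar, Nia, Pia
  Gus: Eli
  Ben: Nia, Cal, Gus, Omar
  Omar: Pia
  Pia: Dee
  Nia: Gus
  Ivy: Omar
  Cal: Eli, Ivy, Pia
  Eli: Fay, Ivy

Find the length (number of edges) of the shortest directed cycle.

3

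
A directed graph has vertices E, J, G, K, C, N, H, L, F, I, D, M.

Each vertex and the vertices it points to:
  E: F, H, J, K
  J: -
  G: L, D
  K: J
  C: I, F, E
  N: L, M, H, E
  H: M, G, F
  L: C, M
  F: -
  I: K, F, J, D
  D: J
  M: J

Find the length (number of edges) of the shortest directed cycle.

For each vertex v, BFS finds the shortest path from v back to v.
The shortest such closed walk is L → C → E → H → G → L, length 5.

5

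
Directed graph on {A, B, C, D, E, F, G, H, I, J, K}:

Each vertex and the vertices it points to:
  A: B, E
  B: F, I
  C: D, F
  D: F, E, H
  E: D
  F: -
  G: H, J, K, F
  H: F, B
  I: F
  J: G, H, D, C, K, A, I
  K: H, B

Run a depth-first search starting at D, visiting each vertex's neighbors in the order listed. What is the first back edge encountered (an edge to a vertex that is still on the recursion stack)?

DFS from D (visiting each vertex's neighbors in the order listed); mark gray on enter, black on exit:
D gray
  F gray
  F black
  E gray
    E→D: D is gray → back edge
First back edge: E → D.

E->D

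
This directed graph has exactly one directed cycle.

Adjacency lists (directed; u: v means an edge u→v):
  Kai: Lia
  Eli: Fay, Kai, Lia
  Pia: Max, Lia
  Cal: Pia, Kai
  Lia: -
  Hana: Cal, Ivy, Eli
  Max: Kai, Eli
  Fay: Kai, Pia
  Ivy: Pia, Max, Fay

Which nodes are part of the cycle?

DFS with gray/black marking from Max:
Max gray
  Kai gray
    Lia gray
    Lia black
  Kai black
  Eli gray
    Fay gray
      Fay→Kai: Kai black — skip
      Pia gray
        Pia→Max: Max is gray → back edge
Back edge closes the cycle Max → Eli → Fay → Pia → Max; its vertices are {Eli, Fay, Max, Pia}.

Eli, Fay, Max, Pia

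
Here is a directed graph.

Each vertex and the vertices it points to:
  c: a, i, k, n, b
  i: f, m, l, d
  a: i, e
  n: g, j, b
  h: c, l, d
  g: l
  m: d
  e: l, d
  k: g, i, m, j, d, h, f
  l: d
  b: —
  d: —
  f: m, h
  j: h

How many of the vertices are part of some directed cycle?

A vertex is on a directed cycle iff it belongs to a strongly connected component of size ≥ 2 (or has a self-loop).
The vertices on cycles are {a, c, f, h, i, j, k, n} — 8 in total.

8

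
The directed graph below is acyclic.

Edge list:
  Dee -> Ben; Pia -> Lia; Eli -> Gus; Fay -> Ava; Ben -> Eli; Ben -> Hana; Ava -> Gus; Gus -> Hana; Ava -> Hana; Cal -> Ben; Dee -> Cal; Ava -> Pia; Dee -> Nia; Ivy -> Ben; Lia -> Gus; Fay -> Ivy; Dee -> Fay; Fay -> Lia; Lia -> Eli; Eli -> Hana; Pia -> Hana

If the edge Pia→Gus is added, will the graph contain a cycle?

No

Adding Pia→Gus creates a cycle iff Gus can already reach Pia.
Explore from Gus: no path reaches Pia. The graph stays acyclic.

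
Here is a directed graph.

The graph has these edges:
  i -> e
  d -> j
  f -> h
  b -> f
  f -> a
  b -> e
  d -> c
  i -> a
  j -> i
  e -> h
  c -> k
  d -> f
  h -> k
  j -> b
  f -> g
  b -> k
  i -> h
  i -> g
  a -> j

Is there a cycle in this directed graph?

DFS with white/gray/black marking, starting from i:
i gray
  g gray
  g black
  a gray
    j gray
      b gray
        e gray
          h gray
            k gray
            k black
          h black
        e black
        b→k: k black — skip
        f gray
          f→h: h black — skip
          f→g: g black — skip
          f→a: a is gray → back edge
Back edge found, so a cycle exists: a → j → b → f → a.

Yes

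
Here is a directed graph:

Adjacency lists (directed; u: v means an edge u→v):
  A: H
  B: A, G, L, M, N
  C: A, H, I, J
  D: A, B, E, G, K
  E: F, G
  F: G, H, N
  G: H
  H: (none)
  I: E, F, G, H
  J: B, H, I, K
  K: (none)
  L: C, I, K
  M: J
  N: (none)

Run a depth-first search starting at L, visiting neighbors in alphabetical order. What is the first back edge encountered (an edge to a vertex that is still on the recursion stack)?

B→L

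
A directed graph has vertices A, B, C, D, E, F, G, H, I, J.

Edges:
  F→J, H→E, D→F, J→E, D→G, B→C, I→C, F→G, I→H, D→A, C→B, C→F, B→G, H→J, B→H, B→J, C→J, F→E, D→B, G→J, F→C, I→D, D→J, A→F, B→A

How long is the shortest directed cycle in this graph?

For each vertex v, BFS finds the shortest path from v back to v.
The shortest such closed walk is B → C → B, length 2.

2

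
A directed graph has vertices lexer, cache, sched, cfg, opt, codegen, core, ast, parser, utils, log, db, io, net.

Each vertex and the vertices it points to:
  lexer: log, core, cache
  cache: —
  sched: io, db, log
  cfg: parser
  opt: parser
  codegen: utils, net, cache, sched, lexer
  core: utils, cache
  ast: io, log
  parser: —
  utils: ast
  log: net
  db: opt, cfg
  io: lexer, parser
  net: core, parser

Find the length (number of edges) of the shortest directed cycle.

For each vertex v, BFS finds the shortest path from v back to v.
The shortest such closed walk is io → lexer → core → utils → ast → io, length 5.

5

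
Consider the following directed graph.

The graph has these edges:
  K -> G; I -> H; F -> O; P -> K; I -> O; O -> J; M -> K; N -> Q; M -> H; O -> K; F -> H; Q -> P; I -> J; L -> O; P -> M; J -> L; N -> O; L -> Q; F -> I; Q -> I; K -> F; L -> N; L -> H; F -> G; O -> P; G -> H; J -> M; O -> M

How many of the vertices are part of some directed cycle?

A vertex is on a directed cycle iff it belongs to a strongly connected component of size ≥ 2 (or has a self-loop).
The vertices on cycles are {F, I, J, K, L, M, N, O, P, Q} — 10 in total.

10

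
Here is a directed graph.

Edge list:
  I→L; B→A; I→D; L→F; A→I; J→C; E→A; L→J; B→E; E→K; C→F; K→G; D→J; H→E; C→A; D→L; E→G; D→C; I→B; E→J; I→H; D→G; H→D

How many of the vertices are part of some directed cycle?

A vertex is on a directed cycle iff it belongs to a strongly connected component of size ≥ 2 (or has a self-loop).
The vertices on cycles are {A, B, C, D, E, H, I, J, L} — 9 in total.

9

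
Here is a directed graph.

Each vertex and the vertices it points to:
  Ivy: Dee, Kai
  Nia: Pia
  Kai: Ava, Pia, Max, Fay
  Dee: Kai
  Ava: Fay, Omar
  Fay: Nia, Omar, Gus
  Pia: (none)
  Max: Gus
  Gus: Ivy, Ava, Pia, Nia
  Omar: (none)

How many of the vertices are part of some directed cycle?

7

A vertex is on a directed cycle iff it belongs to a strongly connected component of size ≥ 2 (or has a self-loop).
The vertices on cycles are {Ava, Dee, Fay, Gus, Ivy, Kai, Max} — 7 in total.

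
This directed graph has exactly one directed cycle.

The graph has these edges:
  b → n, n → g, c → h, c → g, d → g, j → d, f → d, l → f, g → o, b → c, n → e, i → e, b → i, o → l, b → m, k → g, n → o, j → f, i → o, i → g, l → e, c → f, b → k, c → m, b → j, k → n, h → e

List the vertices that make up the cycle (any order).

DFS with gray/black marking from f:
f gray
  d gray
    g gray
      o gray
        l gray
          e gray
          e black
          l→f: f is gray → back edge
Back edge closes the cycle f → d → g → o → l → f; its vertices are {d, f, g, l, o}.

d, f, g, l, o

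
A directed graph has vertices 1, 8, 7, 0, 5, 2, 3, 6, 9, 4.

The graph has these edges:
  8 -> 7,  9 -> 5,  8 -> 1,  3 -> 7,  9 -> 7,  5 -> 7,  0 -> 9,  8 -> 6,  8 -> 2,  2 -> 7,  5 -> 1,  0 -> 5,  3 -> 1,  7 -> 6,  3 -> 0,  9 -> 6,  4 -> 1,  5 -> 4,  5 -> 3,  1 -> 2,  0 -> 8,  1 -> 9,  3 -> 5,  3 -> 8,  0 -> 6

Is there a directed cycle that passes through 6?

No

6 lies on a cycle iff there is a path from 6 back to itself.
Exploring from 6, it never reaches itself; equivalently, its strongly connected component is a singleton.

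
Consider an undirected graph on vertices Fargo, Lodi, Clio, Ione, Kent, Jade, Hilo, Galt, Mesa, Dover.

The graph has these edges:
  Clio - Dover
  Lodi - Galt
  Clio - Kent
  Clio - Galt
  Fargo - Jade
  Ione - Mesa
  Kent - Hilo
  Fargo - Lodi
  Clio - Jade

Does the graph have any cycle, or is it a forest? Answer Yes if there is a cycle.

Yes

DFS, tracking each vertex's parent; an edge to a visited non-parent vertex closes a cycle.
Start from Galt:
visit Galt (parent –)
  visit Clio (parent Galt)
    visit Kent (parent Clio)
      Kent–Clio: parent, skip
      visit Hilo (parent Kent)
        Hilo–Kent: parent, skip
    visit Dover (parent Clio)
      Dover–Clio: parent, skip
    Clio–Galt: parent, skip
    visit Jade (parent Clio)
      Jade–Clio: parent, skip
      visit Fargo (parent Jade)
        visit Lodi (parent Fargo)
          Lodi–Fargo: parent, skip
          Lodi–Galt: Galt visited and ≠ parent → cycle
Cycle: Galt – Clio – Jade – Fargo – Lodi – Galt.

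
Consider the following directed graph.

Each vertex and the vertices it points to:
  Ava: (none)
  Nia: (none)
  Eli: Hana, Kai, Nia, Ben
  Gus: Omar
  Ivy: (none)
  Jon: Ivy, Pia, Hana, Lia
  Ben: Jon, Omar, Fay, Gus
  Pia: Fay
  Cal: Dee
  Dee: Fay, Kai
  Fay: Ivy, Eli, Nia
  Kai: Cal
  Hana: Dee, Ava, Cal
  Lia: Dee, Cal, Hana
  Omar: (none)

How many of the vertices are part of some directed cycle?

10

A vertex is on a directed cycle iff it belongs to a strongly connected component of size ≥ 2 (or has a self-loop).
The vertices on cycles are {Ben, Cal, Dee, Eli, Fay, Jon, Kai, Lia, Pia, Hana} — 10 in total.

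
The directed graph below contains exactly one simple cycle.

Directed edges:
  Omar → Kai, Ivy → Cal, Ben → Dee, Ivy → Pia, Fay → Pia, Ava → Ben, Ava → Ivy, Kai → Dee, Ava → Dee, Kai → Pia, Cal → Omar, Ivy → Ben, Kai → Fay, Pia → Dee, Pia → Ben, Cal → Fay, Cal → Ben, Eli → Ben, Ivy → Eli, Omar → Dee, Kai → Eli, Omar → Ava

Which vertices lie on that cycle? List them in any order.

DFS with gray/black marking from Cal:
Cal gray
  Fay gray
    Pia gray
      Ben gray
        Dee gray
        Dee black
      Ben black
      Pia→Dee: Dee black — skip
    Pia black
  Fay black
  Omar gray
    Omar→Dee: Dee black — skip
    Kai gray
      Kai→Dee: Dee black — skip
      Kai→Fay: Fay black — skip
      Kai→Pia: Pia black — skip
      Eli gray
        Eli→Ben: Ben black — skip
      Eli black
    Kai black
    Ava gray
      Ivy gray
        Ivy→Eli: Eli black — skip
        Ivy→Cal: Cal is gray → back edge
Back edge closes the cycle Cal → Omar → Ava → Ivy → Cal; its vertices are {Ava, Cal, Ivy, Omar}.

Ava, Cal, Ivy, Omar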